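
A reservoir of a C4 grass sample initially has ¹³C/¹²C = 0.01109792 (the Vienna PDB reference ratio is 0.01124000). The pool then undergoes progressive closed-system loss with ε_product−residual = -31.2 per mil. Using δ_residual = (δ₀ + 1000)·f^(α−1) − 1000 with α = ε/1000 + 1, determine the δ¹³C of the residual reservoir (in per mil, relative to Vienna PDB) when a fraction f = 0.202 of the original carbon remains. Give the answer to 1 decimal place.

δ₀ = (0.01109792/0.01124000 − 1)×1000 = (0.987359 − 1)×1000 = -12.641 per mil
α − 1 = ε/1000 = -0.0312
f^(α−1) = 0.202^(-0.0312) = 1.051170
δ_res = (-12.641 + 1000) × 1.051170 − 1000 = 1037.883 − 1000 = 37.88 per mil

37.9 per mil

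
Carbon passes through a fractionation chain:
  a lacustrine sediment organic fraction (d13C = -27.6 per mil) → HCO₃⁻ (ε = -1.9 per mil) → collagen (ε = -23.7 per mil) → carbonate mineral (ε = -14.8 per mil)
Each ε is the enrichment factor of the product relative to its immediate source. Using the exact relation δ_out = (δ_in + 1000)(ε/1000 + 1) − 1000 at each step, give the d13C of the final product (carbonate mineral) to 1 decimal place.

-66.5 per mil

step 1: δ = (-27.60 + 1000)·(-1.9/1000 + 1) − 1000 = -29.45 per mil
step 2: δ = (-29.45 + 1000)·(-23.7/1000 + 1) − 1000 = -52.45 per mil
step 3: δ = (-52.45 + 1000)·(-14.8/1000 + 1) − 1000 = -66.47 per mil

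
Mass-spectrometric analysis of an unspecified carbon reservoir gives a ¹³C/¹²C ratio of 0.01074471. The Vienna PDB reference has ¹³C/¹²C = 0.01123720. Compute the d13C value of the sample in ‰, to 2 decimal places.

-43.83‰

d13C = (R_sample / R_standard − 1) × 1000
R_sample / R_standard = 0.01074471 / 0.01123720 = 0.956173
d13C = (0.956173 − 1) × 1000 = -43.827‰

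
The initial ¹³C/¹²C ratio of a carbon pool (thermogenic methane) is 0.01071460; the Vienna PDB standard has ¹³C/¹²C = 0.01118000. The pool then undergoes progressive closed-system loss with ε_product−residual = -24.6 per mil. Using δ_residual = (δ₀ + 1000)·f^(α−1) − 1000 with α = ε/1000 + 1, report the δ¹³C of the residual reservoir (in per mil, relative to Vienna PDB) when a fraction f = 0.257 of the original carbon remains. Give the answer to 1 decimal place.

δ₀ = (0.01071460/0.01118000 − 1)×1000 = (0.958372 − 1)×1000 = -41.628 per mil
α − 1 = ε/1000 = -0.0246
f^(α−1) = 0.257^(-0.0246) = 1.033988
δ_res = (-41.628 + 1000) × 1.033988 − 1000 = 990.946 − 1000 = -9.05 per mil

-9.1 per mil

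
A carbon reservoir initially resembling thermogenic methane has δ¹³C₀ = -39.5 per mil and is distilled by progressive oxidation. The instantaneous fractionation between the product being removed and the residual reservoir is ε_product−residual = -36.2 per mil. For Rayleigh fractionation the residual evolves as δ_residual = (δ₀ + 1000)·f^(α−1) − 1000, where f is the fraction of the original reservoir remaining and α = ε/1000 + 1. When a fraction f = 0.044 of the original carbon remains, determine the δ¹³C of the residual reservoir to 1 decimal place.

Rayleigh residual: δ_res = (δ₀ + 1000)·f^(α−1) − 1000
α = ε/1000 + 1 = 0.96380, so α − 1 = -0.03620
f^(α−1) = 0.044^(-0.03620) = 1.119714
δ_res = (-39.5 + 1000) × 1.119714 − 1000 = 1075.485 − 1000 = 75.49 per mil

75.5 per mil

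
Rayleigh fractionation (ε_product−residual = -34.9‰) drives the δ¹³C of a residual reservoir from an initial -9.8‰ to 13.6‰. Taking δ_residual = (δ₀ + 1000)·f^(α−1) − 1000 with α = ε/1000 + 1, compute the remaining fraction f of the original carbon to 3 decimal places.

0.512

α − 1 = ε/1000 = -0.0349
(δ_res + 1000)/(δ₀ + 1000) = (13.6 + 1000)/(-9.8 + 1000) = 1013.6/990.2 = 1.023632
f = 1.023632^(1/-0.0349) = exp(ln(1.023632)/-0.0349) = exp(0.02336/-0.0349)
f = exp(-0.6692) = 0.5121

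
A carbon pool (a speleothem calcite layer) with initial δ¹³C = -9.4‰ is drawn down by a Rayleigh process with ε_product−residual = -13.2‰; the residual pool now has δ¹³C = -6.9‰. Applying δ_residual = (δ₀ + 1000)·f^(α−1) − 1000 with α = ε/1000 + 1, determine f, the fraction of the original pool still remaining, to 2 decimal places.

α − 1 = ε/1000 = -0.0132
(δ_res + 1000)/(δ₀ + 1000) = (-6.9 + 1000)/(-9.4 + 1000) = 993.1/990.6 = 1.002524
f = 1.002524^(1/-0.0132) = exp(ln(1.002524)/-0.0132) = exp(0.00252/-0.0132)
f = exp(-0.1910) = 0.8262

0.83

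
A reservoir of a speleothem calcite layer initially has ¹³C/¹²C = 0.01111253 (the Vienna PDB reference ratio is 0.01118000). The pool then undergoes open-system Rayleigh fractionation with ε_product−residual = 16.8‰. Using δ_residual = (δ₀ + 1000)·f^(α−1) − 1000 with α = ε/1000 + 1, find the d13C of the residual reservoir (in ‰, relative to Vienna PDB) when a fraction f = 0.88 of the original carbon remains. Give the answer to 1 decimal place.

δ₀ = (0.01111253/0.01118000 − 1)×1000 = (0.993965 − 1)×1000 = -6.035‰
α − 1 = ε/1000 = 0.0168
f^(α−1) = 0.88^(0.0168) = 0.997855
δ_res = (-6.035 + 1000) × 0.997855 − 1000 = 991.833 − 1000 = -8.17‰

-8.2‰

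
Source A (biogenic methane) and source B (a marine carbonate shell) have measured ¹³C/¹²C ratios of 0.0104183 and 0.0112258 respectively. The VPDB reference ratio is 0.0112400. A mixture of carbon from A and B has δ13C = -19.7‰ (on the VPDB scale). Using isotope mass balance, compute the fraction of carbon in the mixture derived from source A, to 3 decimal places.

0.257

δ_A = (0.0104183/0.0112400 − 1)×1000 = (0.926895 − 1)×1000 = -73.105‰
δ_B = (0.0112258/0.0112400 − 1)×1000 = (0.998737 − 1)×1000 = -1.263‰
f_A = (δ_mix − δ_B)/(δ_A − δ_B) = (-19.7 − (-1.263))/(-73.105 − (-1.263))
f_A = -18.437 / -71.842 = 0.2566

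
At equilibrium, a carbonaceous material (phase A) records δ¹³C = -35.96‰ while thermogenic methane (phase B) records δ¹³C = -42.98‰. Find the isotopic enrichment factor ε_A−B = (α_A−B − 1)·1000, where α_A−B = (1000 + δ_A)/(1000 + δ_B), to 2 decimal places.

7.34‰

α_A−B = (1000 + -35.96) / (1000 + -42.98) = 964.04 / 957.02 = 1.007335
ε_A−B = (1.007335 − 1) × 1000 = 7.335‰
(The approximation ε ≈ δ_A − δ_B would give 7.02‰.)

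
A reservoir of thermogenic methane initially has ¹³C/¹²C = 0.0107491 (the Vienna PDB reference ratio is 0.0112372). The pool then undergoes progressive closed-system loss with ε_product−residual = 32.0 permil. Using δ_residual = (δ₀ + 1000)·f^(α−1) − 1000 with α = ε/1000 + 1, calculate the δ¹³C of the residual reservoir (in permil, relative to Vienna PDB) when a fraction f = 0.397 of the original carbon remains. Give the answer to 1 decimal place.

-71.3 permil

δ₀ = (0.0107491/0.0112372 − 1)×1000 = (0.956564 − 1)×1000 = -43.436 permil
α − 1 = ε/1000 = 0.0320
f^(α−1) = 0.397^(0.0320) = 0.970870
δ_res = (-43.436 + 1000) × 0.970870 − 1000 = 928.700 − 1000 = -71.30 permil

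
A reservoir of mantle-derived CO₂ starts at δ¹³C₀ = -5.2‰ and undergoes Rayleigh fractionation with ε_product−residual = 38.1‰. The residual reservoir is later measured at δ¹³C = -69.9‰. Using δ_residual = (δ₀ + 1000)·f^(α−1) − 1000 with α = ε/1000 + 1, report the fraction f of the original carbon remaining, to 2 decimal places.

0.17

α − 1 = ε/1000 = 0.0381
(δ_res + 1000)/(δ₀ + 1000) = (-69.9 + 1000)/(-5.2 + 1000) = 930.1/994.8 = 0.934962
f = 0.934962^(1/0.0381) = exp(ln(0.934962)/0.0381) = exp(-0.06725/0.0381)
f = exp(-1.7651) = 0.1712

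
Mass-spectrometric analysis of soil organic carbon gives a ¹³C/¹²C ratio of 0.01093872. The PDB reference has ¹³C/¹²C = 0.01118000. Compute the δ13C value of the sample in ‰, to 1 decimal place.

δ13C = (R_sample / R_standard − 1) × 1000
R_sample / R_standard = 0.01093872 / 0.01118000 = 0.978419
δ13C = (0.978419 − 1) × 1000 = -21.58‰

-21.6‰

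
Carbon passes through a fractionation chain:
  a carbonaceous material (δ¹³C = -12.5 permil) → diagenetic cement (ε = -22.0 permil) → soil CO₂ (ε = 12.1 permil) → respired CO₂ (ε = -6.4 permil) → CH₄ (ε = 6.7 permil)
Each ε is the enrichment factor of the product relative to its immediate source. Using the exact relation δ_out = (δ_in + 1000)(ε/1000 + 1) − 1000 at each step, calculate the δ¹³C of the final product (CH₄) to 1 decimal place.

step 1: δ = (-12.50 + 1000)·(-22.0/1000 + 1) − 1000 = -34.23 permil
step 2: δ = (-34.23 + 1000)·(12.1/1000 + 1) − 1000 = -22.54 permil
step 3: δ = (-22.54 + 1000)·(-6.4/1000 + 1) − 1000 = -28.79 permil
step 4: δ = (-28.79 + 1000)·(6.7/1000 + 1) − 1000 = -22.29 permil

-22.3 permil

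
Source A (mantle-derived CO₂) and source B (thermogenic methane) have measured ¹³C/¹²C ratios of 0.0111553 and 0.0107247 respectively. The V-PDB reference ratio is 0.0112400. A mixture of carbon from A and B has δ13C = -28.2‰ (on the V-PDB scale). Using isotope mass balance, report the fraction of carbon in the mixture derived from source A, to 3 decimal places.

0.461

δ_A = (0.0111553/0.0112400 − 1)×1000 = (0.992464 − 1)×1000 = -7.536‰
δ_B = (0.0107247/0.0112400 − 1)×1000 = (0.954155 − 1)×1000 = -45.845‰
f_A = (δ_mix − δ_B)/(δ_A − δ_B) = (-28.2 − (-45.845))/(-7.536 − (-45.845))
f_A = 17.645 / 38.310 = 0.4606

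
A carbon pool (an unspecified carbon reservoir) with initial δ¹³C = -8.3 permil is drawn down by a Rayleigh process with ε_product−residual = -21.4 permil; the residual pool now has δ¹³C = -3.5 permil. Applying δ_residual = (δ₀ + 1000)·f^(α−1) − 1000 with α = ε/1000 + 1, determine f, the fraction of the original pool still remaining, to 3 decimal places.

0.798

α − 1 = ε/1000 = -0.0214
(δ_res + 1000)/(δ₀ + 1000) = (-3.5 + 1000)/(-8.3 + 1000) = 996.5/991.7 = 1.004840
f = 1.004840^(1/-0.0214) = exp(ln(1.004840)/-0.0214) = exp(0.00483/-0.0214)
f = exp(-0.2256) = 0.7980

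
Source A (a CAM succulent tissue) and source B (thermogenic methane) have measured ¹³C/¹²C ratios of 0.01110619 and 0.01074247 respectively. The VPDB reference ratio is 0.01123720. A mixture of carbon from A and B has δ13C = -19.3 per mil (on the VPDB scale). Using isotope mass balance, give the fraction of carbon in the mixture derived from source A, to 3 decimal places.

δ_A = (0.01110619/0.01123720 − 1)×1000 = (0.988341 − 1)×1000 = -11.659 per mil
δ_B = (0.01074247/0.01123720 − 1)×1000 = (0.955974 − 1)×1000 = -44.026 per mil
f_A = (δ_mix − δ_B)/(δ_A − δ_B) = (-19.3 − (-44.026))/(-11.659 − (-44.026))
f_A = 24.726 / 32.367 = 0.7639

0.764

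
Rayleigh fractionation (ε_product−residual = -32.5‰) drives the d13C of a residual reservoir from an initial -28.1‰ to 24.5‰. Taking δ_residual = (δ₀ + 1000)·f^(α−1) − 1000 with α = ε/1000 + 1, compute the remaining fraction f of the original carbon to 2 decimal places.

0.20

α − 1 = ε/1000 = -0.0325
(δ_res + 1000)/(δ₀ + 1000) = (24.5 + 1000)/(-28.1 + 1000) = 1024.5/971.9 = 1.054121
f = 1.054121^(1/-0.0325) = exp(ln(1.054121)/-0.0325) = exp(0.05271/-0.0325)
f = exp(-1.6218) = 0.1976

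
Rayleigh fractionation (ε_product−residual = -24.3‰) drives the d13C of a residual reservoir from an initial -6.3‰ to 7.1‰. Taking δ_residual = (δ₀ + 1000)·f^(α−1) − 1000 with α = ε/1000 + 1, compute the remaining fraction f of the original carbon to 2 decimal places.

α − 1 = ε/1000 = -0.0243
(δ_res + 1000)/(δ₀ + 1000) = (7.1 + 1000)/(-6.3 + 1000) = 1007.1/993.7 = 1.013485
f = 1.013485^(1/-0.0243) = exp(ln(1.013485)/-0.0243) = exp(0.01339/-0.0243)
f = exp(-0.5512) = 0.5762

0.58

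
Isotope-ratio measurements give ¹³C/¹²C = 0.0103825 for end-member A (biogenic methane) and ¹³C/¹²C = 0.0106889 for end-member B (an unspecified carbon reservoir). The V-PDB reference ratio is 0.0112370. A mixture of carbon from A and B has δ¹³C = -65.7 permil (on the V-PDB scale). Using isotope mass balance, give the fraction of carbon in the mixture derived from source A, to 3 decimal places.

0.621

δ_A = (0.0103825/0.0112370 − 1)×1000 = (0.923957 − 1)×1000 = -76.043 permil
δ_B = (0.0106889/0.0112370 − 1)×1000 = (0.951224 − 1)×1000 = -48.776 permil
f_A = (δ_mix − δ_B)/(δ_A − δ_B) = (-65.7 − (-48.776))/(-76.043 − (-48.776))
f_A = -16.924 / -27.267 = 0.6207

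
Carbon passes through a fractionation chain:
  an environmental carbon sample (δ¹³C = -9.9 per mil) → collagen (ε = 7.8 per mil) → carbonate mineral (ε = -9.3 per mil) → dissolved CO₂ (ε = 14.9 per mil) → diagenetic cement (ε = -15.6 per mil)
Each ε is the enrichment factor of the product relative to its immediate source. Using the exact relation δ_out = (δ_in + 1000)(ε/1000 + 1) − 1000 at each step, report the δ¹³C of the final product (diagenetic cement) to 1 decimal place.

-12.4 per mil

step 1: δ = (-9.90 + 1000)·(7.8/1000 + 1) − 1000 = -2.18 per mil
step 2: δ = (-2.18 + 1000)·(-9.3/1000 + 1) − 1000 = -11.46 per mil
step 3: δ = (-11.46 + 1000)·(14.9/1000 + 1) − 1000 = 3.27 per mil
step 4: δ = (3.27 + 1000)·(-15.6/1000 + 1) − 1000 = -12.38 per mil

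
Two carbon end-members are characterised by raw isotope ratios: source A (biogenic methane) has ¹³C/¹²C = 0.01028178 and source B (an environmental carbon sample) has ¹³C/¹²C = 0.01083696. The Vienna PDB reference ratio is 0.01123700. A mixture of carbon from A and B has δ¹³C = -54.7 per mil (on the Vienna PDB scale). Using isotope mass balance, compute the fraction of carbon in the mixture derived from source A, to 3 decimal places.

0.387

δ_A = (0.01028178/0.01123700 − 1)×1000 = (0.914993 − 1)×1000 = -85.007 per mil
δ_B = (0.01083696/0.01123700 − 1)×1000 = (0.964400 − 1)×1000 = -35.600 per mil
f_A = (δ_mix − δ_B)/(δ_A − δ_B) = (-54.7 − (-35.600))/(-85.007 − (-35.600))
f_A = -19.100 / -49.406 = 0.3866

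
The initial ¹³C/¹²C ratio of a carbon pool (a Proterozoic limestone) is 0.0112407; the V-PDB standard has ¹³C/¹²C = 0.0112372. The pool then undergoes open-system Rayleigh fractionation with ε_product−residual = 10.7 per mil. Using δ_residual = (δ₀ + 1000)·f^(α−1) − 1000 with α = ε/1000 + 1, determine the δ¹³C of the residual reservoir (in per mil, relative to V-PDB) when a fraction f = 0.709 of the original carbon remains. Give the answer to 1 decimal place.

δ₀ = (0.0112407/0.0112372 − 1)×1000 = (1.000311 − 1)×1000 = 0.311 per mil
α − 1 = ε/1000 = 0.0107
f^(α−1) = 0.709^(0.0107) = 0.996327
δ_res = (0.311 + 1000) × 0.996327 − 1000 = 996.637 − 1000 = -3.36 per mil

-3.4 per mil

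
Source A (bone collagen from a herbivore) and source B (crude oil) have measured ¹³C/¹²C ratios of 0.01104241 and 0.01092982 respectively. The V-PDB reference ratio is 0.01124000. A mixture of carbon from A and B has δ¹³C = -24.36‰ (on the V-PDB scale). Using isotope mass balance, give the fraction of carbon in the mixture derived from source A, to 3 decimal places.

δ_A = (0.01104241/0.01124000 − 1)×1000 = (0.982421 − 1)×1000 = -17.579‰
δ_B = (0.01092982/0.01124000 − 1)×1000 = (0.972404 − 1)×1000 = -27.596‰
f_A = (δ_mix − δ_B)/(δ_A − δ_B) = (-24.36 − (-27.596))/(-17.579 − (-27.596))
f_A = 3.236 / 10.017 = 0.3231

0.323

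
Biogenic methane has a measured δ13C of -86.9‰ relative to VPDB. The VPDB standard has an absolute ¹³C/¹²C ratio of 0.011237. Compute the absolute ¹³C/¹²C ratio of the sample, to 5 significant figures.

R_sample = R_standard × (δ13C/1000 + 1)
R_sample = 0.011237 × (-86.9/1000 + 1) = 0.011237 × 0.913100
R_sample = 0.0102605

0.010261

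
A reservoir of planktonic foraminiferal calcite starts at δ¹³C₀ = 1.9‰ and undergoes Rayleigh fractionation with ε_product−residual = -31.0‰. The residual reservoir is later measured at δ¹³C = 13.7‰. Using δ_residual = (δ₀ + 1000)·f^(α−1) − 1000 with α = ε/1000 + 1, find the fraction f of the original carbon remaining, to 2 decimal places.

α − 1 = ε/1000 = -0.0310
(δ_res + 1000)/(δ₀ + 1000) = (13.7 + 1000)/(1.9 + 1000) = 1013.7/1001.9 = 1.011778
f = 1.011778^(1/-0.0310) = exp(ln(1.011778)/-0.0310) = exp(0.01171/-0.0310)
f = exp(-0.3777) = 0.6854

0.69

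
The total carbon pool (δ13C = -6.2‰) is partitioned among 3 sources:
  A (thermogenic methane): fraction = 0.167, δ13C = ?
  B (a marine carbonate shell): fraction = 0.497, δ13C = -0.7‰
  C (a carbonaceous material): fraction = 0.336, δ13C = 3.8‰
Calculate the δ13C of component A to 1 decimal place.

-42.7‰

Isotope mass balance: δ_bulk = Σ fᵢ·δᵢ.
-6.2 = 0.167×δ_A + 0.497×(-0.7) + 0.336×(3.8)
0.167·δ_A = -6.2 − (0.929) = -7.129
δ_A = -7.129 / 0.167 = -42.69‰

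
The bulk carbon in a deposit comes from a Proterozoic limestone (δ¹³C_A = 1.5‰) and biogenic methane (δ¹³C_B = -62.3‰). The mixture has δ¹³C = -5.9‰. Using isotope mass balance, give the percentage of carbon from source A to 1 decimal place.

δ_mix = f_A·δ_A + (1 − f_A)·δ_B  ⇒  f_A = (δ_mix − δ_B)/(δ_A − δ_B)
f_A = (-5.9 − (-62.3)) / (1.5 − (-62.3))
f_A = 56.4 / 63.8 = 0.8840

88.4%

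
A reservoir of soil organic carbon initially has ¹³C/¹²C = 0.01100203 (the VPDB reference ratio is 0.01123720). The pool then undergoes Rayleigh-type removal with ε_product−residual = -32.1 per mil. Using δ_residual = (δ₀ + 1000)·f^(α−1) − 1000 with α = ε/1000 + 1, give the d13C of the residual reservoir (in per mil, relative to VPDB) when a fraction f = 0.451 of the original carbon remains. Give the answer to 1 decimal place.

δ₀ = (0.01100203/0.01123720 − 1)×1000 = (0.979072 − 1)×1000 = -20.928 per mil
α − 1 = ε/1000 = -0.0321
f^(α−1) = 0.451^(-0.0321) = 1.025890
δ_res = (-20.928 + 1000) × 1.025890 − 1000 = 1004.421 − 1000 = 4.42 per mil

4.4 per mil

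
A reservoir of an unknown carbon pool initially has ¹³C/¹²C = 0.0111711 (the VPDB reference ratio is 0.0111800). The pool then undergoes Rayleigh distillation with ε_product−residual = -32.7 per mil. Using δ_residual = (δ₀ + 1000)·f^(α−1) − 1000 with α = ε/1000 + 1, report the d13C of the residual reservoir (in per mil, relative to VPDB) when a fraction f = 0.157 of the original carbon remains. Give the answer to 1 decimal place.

δ₀ = (0.0111711/0.0111800 − 1)×1000 = (0.999204 − 1)×1000 = -0.796 per mil
α − 1 = ε/1000 = -0.0327
f^(α−1) = 0.157^(-0.0327) = 1.062415
δ_res = (-0.796 + 1000) × 1.062415 − 1000 = 1061.569 − 1000 = 61.57 per mil

61.6 per mil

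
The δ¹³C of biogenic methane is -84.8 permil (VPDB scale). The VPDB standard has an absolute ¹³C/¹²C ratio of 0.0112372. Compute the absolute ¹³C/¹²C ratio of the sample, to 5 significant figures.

R_sample = R_standard × (δ¹³C/1000 + 1)
R_sample = 0.0112372 × (-84.8/1000 + 1) = 0.0112372 × 0.915200
R_sample = 0.0102843

0.010284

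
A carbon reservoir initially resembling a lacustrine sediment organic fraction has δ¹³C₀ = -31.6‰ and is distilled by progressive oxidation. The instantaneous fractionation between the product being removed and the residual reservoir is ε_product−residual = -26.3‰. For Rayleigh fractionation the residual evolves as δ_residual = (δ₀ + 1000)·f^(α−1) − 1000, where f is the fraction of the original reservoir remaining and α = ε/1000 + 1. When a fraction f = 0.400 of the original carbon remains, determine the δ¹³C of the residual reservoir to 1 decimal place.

Rayleigh residual: δ_res = (δ₀ + 1000)·f^(α−1) − 1000
α = ε/1000 + 1 = 0.97370, so α − 1 = -0.02630
f^(α−1) = 0.400^(-0.02630) = 1.024391
δ_res = (-31.6 + 1000) × 1.024391 − 1000 = 992.020 − 1000 = -7.98‰

-8.0‰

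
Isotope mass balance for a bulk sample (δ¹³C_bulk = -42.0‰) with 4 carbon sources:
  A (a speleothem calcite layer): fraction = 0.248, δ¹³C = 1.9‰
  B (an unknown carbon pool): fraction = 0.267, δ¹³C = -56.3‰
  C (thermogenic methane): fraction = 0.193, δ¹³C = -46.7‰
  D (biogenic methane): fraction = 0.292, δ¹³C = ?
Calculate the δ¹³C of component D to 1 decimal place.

Isotope mass balance: δ_bulk = Σ fᵢ·δᵢ.
-42.0 = 0.248×(1.9) + 0.267×(-56.3) + 0.193×(-46.7) + 0.292×δ_D
0.292·δ_D = -42.0 − (-23.574) = -18.426
δ_D = -18.426 / 0.292 = -63.10‰

-63.1‰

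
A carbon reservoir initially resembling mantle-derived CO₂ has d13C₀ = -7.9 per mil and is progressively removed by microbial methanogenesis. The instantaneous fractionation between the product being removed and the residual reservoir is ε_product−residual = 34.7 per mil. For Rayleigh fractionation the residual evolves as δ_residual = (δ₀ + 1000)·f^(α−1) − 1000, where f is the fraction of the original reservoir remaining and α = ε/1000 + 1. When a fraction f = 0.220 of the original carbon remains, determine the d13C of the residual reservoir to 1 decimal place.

Rayleigh residual: δ_res = (δ₀ + 1000)·f^(α−1) − 1000
α = ε/1000 + 1 = 1.03470, so α − 1 = 0.03470
f^(α−1) = 0.220^(0.03470) = 0.948816
δ_res = (-7.9 + 1000) × 0.948816 − 1000 = 941.320 − 1000 = -58.68 per mil

-58.7 per mil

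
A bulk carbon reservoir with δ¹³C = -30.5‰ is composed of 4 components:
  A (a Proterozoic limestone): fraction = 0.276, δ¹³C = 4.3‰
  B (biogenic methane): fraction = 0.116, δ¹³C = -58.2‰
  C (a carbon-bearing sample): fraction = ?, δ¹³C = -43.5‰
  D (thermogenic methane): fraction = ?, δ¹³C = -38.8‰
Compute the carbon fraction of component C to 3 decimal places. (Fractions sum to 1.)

Let f_C and f_D be the unknown fractions; fractions sum to 1 so f_C + f_D = 0.608.
Mass balance: Σ fᵢ·δᵢ = δ_bulk ⇒ f_C·(-43.5) + f_D·(-38.8) = -30.5 − (-5.564) = -24.936
Substitute f_D = 0.608 − f_C:
f_C·(-43.5 − -38.8) = -24.936 − 0.608×(-38.8) = -1.345
f_C = -1.345 / -4.7 = 0.2862

0.286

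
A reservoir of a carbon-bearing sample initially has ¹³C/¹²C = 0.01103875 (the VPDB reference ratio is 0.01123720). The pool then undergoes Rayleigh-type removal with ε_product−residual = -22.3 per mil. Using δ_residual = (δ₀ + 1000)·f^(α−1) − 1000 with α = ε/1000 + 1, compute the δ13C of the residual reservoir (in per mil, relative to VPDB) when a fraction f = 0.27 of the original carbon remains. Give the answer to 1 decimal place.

δ₀ = (0.01103875/0.01123720 − 1)×1000 = (0.982340 − 1)×1000 = -17.660 per mil
α − 1 = ε/1000 = -0.0223
f^(α−1) = 0.27^(-0.0223) = 1.029629
δ_res = (-17.660 + 1000) × 1.029629 − 1000 = 1011.445 − 1000 = 11.45 per mil

11.4 per mil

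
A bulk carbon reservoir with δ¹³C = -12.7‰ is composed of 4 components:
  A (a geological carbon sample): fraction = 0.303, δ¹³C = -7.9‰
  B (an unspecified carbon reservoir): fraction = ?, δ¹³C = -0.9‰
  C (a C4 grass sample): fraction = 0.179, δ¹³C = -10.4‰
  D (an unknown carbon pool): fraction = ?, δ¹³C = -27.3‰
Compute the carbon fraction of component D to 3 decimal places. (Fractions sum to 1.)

0.302

Let f_D and f_B be the unknown fractions; fractions sum to 1 so f_D + f_B = 0.518.
Mass balance: Σ fᵢ·δᵢ = δ_bulk ⇒ f_D·(-27.3) + f_B·(-0.9) = -12.7 − (-4.255) = -8.445
Substitute f_B = 0.518 − f_D:
f_D·(-27.3 − -0.9) = -8.445 − 0.518×(-0.9) = -7.978
f_D = -7.978 / -26.4 = 0.3022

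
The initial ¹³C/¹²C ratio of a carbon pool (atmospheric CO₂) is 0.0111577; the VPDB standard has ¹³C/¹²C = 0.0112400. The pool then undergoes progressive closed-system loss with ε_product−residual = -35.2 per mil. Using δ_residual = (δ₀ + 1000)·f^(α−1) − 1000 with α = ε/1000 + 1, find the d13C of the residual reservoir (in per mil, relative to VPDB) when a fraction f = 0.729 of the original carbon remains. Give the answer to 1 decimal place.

δ₀ = (0.0111577/0.0112400 − 1)×1000 = (0.992678 − 1)×1000 = -7.322 per mil
α − 1 = ε/1000 = -0.0352
f^(α−1) = 0.729^(-0.0352) = 1.011188
δ_res = (-7.322 + 1000) × 1.011188 − 1000 = 1003.784 − 1000 = 3.78 per mil

3.8 per mil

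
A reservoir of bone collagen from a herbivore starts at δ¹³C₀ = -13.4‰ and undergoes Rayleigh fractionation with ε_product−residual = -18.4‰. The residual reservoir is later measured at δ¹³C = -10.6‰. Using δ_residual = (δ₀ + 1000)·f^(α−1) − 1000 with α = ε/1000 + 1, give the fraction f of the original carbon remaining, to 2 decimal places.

α − 1 = ε/1000 = -0.0184
(δ_res + 1000)/(δ₀ + 1000) = (-10.6 + 1000)/(-13.4 + 1000) = 989.4/986.6 = 1.002838
f = 1.002838^(1/-0.0184) = exp(ln(1.002838)/-0.0184) = exp(0.00283/-0.0184)
f = exp(-0.1540) = 0.8573

0.86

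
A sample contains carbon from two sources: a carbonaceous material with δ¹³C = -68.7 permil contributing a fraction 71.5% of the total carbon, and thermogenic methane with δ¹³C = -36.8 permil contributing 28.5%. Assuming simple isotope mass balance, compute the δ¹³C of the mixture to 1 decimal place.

δ_mix = f_A·δ_A + f_B·δ_B
δ_mix = 0.715 × (-68.7) + 0.285 × (-36.8)
δ_mix = -49.12 + -10.49 = -59.61 permil

-59.6 permil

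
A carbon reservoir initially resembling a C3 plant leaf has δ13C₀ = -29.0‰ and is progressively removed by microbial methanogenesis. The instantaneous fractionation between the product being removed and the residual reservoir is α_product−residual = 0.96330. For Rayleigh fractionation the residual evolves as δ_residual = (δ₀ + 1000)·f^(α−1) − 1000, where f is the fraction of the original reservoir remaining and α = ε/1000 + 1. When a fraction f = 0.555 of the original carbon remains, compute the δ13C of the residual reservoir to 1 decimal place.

-7.8‰

Rayleigh residual: δ_res = (δ₀ + 1000)·f^(α−1) − 1000
α − 1 = -0.03670
f^(α−1) = 0.555^(-0.03670) = 1.021844
δ_res = (-29.0 + 1000) × 1.021844 − 1000 = 992.210 − 1000 = -7.79‰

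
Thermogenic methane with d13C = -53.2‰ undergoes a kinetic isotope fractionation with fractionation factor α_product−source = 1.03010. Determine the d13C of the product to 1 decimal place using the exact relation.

-24.7‰

δ_product = (δ_source + 1000)·α − 1000
δ_product = (-53.2 + 1000) × 1.03010 − 1000
δ_product = 975.299 − 1000 = -24.70‰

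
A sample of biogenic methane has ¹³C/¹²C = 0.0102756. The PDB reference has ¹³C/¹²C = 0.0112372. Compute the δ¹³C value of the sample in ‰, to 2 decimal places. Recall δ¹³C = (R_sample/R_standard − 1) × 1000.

δ¹³C = (R_sample / R_standard − 1) × 1000
R_sample / R_standard = 0.0102756 / 0.0112372 = 0.914427
δ¹³C = (0.914427 − 1) × 1000 = -85.573‰

-85.57‰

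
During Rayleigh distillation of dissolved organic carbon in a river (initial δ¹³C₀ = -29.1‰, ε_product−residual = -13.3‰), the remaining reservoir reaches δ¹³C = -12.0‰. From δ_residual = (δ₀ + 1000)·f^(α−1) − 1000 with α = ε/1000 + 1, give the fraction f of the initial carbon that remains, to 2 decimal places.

0.27

α − 1 = ε/1000 = -0.0133
(δ_res + 1000)/(δ₀ + 1000) = (-12.0 + 1000)/(-29.1 + 1000) = 988.0/970.9 = 1.017613
f = 1.017613^(1/-0.0133) = exp(ln(1.017613)/-0.0133) = exp(0.01746/-0.0133)
f = exp(-1.3127) = 0.2691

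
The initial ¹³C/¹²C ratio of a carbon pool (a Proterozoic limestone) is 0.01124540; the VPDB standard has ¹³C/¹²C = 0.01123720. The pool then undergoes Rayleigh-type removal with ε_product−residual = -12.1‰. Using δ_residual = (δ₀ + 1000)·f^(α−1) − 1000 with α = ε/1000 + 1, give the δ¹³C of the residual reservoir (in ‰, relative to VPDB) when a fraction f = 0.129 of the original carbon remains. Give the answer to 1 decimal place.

25.8‰

δ₀ = (0.01124540/0.01123720 − 1)×1000 = (1.000730 − 1)×1000 = 0.730‰
α − 1 = ε/1000 = -0.0121
f^(α−1) = 0.129^(-0.0121) = 1.025090
δ_res = (0.730 + 1000) × 1.025090 − 1000 = 1025.838 − 1000 = 25.84‰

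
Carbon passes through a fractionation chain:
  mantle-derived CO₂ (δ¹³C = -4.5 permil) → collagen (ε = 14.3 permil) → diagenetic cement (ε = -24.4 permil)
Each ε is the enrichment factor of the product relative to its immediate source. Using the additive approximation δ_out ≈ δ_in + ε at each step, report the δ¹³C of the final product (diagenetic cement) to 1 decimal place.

step 1: δ ≈ -4.5 + (14.3) = 9.8 permil
step 2: δ ≈ 9.8 + (-24.4) = -14.6 permil

-14.6 permil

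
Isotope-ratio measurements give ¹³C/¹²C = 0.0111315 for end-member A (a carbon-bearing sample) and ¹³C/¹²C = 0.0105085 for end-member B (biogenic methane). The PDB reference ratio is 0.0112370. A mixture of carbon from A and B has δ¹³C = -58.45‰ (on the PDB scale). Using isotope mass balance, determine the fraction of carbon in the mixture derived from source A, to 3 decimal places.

0.115

δ_A = (0.0111315/0.0112370 − 1)×1000 = (0.990611 − 1)×1000 = -9.389‰
δ_B = (0.0105085/0.0112370 − 1)×1000 = (0.935170 − 1)×1000 = -64.830‰
f_A = (δ_mix − δ_B)/(δ_A − δ_B) = (-58.45 − (-64.830))/(-9.389 − (-64.830))
f_A = 6.380 / 55.442 = 0.1151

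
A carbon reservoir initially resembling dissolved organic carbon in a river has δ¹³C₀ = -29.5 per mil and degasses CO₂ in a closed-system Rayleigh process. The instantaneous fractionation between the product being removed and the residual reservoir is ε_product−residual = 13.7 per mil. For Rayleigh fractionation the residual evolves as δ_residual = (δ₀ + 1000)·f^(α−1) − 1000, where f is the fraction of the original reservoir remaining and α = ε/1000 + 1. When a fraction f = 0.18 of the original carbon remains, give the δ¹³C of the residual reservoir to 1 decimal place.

-52.0 per mil

Rayleigh residual: δ_res = (δ₀ + 1000)·f^(α−1) − 1000
α = ε/1000 + 1 = 1.01370, so α − 1 = 0.01370
f^(α−1) = 0.18^(0.01370) = 0.976781
δ_res = (-29.5 + 1000) × 0.976781 − 1000 = 947.966 − 1000 = -52.03 per mil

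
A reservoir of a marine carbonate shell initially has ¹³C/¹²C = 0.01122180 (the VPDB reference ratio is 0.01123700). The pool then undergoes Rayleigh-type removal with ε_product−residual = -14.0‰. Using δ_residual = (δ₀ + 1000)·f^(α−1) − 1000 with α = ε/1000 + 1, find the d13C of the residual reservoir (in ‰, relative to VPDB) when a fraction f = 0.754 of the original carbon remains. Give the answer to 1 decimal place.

δ₀ = (0.01122180/0.01123700 − 1)×1000 = (0.998647 − 1)×1000 = -1.353‰
α − 1 = ε/1000 = -0.0140
f^(α−1) = 0.754^(-0.0140) = 1.003961
δ_res = (-1.353 + 1000) × 1.003961 − 1000 = 1002.603 − 1000 = 2.60‰

2.6‰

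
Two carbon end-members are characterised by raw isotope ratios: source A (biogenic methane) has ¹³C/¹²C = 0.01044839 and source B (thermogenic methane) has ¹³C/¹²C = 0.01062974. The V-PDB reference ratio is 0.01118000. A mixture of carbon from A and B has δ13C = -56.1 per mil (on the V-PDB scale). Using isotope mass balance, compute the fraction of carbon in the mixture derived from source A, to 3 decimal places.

0.424

δ_A = (0.01044839/0.01118000 − 1)×1000 = (0.934561 − 1)×1000 = -65.439 per mil
δ_B = (0.01062974/0.01118000 − 1)×1000 = (0.950782 − 1)×1000 = -49.218 per mil
f_A = (δ_mix − δ_B)/(δ_A − δ_B) = (-56.1 − (-49.218))/(-65.439 − (-49.218))
f_A = -6.882 / -16.221 = 0.4243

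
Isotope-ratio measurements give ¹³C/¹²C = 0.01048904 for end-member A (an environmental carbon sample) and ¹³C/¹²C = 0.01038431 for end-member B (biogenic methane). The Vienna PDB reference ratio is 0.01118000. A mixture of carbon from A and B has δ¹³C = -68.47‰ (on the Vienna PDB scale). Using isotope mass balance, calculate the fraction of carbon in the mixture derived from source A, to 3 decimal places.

δ_A = (0.01048904/0.01118000 − 1)×1000 = (0.938197 − 1)×1000 = -61.803‰
δ_B = (0.01038431/0.01118000 − 1)×1000 = (0.928829 − 1)×1000 = -71.171‰
f_A = (δ_mix − δ_B)/(δ_A − δ_B) = (-68.47 − (-71.171))/(-61.803 − (-71.171))
f_A = 2.701 / 9.368 = 0.2883

0.288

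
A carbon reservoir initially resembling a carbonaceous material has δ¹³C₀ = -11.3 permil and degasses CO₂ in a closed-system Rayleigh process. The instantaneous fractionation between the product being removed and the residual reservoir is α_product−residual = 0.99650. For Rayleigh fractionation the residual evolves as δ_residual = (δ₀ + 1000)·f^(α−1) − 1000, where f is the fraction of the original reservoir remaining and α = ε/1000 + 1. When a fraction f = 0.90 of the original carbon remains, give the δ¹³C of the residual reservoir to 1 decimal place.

Rayleigh residual: δ_res = (δ₀ + 1000)·f^(α−1) − 1000
α − 1 = -0.00350
f^(α−1) = 0.90^(-0.00350) = 1.000369
δ_res = (-11.3 + 1000) × 1.000369 − 1000 = 989.065 − 1000 = -10.94 permil

-10.9 permil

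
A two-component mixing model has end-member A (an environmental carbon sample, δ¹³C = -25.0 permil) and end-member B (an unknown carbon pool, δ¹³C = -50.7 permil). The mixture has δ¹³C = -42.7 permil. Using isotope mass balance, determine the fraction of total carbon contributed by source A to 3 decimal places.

δ_mix = f_A·δ_A + (1 − f_A)·δ_B  ⇒  f_A = (δ_mix − δ_B)/(δ_A − δ_B)
f_A = (-42.7 − (-50.7)) / (-25.0 − (-50.7))
f_A = 8.0 / 25.7 = 0.3113

0.311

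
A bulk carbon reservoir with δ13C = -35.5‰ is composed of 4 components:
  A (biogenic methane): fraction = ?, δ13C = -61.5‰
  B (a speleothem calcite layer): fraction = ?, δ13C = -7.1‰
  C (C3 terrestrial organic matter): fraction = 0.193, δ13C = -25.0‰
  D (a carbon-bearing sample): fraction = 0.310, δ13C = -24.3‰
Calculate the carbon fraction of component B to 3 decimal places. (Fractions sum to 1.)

Let f_B and f_A be the unknown fractions; fractions sum to 1 so f_B + f_A = 0.497.
Mass balance: Σ fᵢ·δᵢ = δ_bulk ⇒ f_B·(-7.1) + f_A·(-61.5) = -35.5 − (-12.358) = -23.142
Substitute f_A = 0.497 − f_B:
f_B·(-7.1 − -61.5) = -23.142 − 0.497×(-61.5) = 7.424
f_B = 7.424 / 54.4 = 0.1365

0.136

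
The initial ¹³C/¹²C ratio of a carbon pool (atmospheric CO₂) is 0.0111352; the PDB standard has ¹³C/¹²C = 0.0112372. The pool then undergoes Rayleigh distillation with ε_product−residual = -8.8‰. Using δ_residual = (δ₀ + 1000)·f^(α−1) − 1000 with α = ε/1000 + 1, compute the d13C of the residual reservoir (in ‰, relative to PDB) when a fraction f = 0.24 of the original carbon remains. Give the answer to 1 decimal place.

3.4‰

δ₀ = (0.0111352/0.0112372 − 1)×1000 = (0.990923 − 1)×1000 = -9.077‰
α − 1 = ε/1000 = -0.0088
f^(α−1) = 0.24^(-0.0088) = 1.012638
δ_res = (-9.077 + 1000) × 1.012638 − 1000 = 1003.446 − 1000 = 3.45‰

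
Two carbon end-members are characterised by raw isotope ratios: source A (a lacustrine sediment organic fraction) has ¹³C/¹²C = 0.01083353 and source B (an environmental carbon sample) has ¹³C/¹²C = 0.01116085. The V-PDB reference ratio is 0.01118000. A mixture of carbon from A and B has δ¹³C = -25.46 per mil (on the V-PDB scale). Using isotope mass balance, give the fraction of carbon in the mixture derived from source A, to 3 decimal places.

δ_A = (0.01083353/0.01118000 − 1)×1000 = (0.969010 − 1)×1000 = -30.990 per mil
δ_B = (0.01116085/0.01118000 − 1)×1000 = (0.998287 − 1)×1000 = -1.713 per mil
f_A = (δ_mix − δ_B)/(δ_A − δ_B) = (-25.46 − (-1.713))/(-30.990 − (-1.713))
f_A = -23.747 / -29.277 = 0.8111

0.811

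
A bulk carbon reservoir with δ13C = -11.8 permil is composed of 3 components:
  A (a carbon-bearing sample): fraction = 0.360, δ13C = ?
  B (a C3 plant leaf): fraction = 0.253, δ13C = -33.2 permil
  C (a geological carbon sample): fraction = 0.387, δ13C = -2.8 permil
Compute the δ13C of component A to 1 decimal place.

Isotope mass balance: δ_bulk = Σ fᵢ·δᵢ.
-11.8 = 0.360×δ_A + 0.253×(-33.2) + 0.387×(-2.8)
0.360·δ_A = -11.8 − (-9.483) = -2.317
δ_A = -2.317 / 0.360 = -6.44 permil

-6.4 permil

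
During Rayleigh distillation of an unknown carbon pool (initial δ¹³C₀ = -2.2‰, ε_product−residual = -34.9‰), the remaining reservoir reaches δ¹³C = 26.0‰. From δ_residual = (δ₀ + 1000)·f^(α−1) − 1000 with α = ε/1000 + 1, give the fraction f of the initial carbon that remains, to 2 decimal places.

0.45

α − 1 = ε/1000 = -0.0349
(δ_res + 1000)/(δ₀ + 1000) = (26.0 + 1000)/(-2.2 + 1000) = 1026.0/997.8 = 1.028262
f = 1.028262^(1/-0.0349) = exp(ln(1.028262)/-0.0349) = exp(0.02787/-0.0349)
f = exp(-0.7986) = 0.4500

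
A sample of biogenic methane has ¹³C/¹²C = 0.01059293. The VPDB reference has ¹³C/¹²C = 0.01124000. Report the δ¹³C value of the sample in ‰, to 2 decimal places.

δ¹³C = (R_sample / R_standard − 1) × 1000
R_sample / R_standard = 0.01059293 / 0.01124000 = 0.942431
δ¹³C = (0.942431 − 1) × 1000 = -57.569‰

-57.57‰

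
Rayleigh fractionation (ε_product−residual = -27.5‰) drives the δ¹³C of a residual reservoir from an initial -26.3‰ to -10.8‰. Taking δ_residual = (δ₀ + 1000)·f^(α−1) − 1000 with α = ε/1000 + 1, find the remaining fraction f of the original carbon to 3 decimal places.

0.563

α − 1 = ε/1000 = -0.0275
(δ_res + 1000)/(δ₀ + 1000) = (-10.8 + 1000)/(-26.3 + 1000) = 989.2/973.7 = 1.015919
f = 1.015919^(1/-0.0275) = exp(ln(1.015919)/-0.0275) = exp(0.01579/-0.0275)
f = exp(-0.5743) = 0.5631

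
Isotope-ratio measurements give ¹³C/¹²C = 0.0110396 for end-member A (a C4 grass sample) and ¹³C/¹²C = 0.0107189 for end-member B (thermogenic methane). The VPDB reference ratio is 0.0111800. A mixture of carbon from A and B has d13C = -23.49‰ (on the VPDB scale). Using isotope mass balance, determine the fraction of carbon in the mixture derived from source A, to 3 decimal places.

0.619

δ_A = (0.0110396/0.0111800 − 1)×1000 = (0.987442 − 1)×1000 = -12.558‰
δ_B = (0.0107189/0.0111800 − 1)×1000 = (0.958757 − 1)×1000 = -41.243‰
f_A = (δ_mix − δ_B)/(δ_A − δ_B) = (-23.49 − (-41.243))/(-12.558 − (-41.243))
f_A = 17.753 / 28.685 = 0.6189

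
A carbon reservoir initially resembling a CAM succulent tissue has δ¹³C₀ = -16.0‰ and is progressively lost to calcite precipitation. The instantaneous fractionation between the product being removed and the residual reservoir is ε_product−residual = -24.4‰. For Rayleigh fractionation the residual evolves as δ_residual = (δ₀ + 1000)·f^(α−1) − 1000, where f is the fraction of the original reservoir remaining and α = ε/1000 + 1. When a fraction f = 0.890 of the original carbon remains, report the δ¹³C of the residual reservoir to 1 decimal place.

-13.2‰

Rayleigh residual: δ_res = (δ₀ + 1000)·f^(α−1) − 1000
α = ε/1000 + 1 = 0.97560, so α − 1 = -0.02440
f^(α−1) = 0.890^(-0.02440) = 1.002847
δ_res = (-16.0 + 1000) × 1.002847 − 1000 = 986.802 − 1000 = -13.20‰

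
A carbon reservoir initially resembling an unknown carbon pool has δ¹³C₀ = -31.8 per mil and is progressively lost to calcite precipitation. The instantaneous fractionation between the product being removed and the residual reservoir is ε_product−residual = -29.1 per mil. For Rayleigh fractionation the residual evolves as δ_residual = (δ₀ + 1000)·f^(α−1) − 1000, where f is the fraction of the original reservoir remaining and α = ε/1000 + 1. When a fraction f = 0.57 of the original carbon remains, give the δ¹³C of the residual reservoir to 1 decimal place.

Rayleigh residual: δ_res = (δ₀ + 1000)·f^(α−1) − 1000
α = ε/1000 + 1 = 0.97090, so α − 1 = -0.02910
f^(α−1) = 0.57^(-0.02910) = 1.016492
δ_res = (-31.8 + 1000) × 1.016492 − 1000 = 984.168 − 1000 = -15.83 per mil

-15.8 per mil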